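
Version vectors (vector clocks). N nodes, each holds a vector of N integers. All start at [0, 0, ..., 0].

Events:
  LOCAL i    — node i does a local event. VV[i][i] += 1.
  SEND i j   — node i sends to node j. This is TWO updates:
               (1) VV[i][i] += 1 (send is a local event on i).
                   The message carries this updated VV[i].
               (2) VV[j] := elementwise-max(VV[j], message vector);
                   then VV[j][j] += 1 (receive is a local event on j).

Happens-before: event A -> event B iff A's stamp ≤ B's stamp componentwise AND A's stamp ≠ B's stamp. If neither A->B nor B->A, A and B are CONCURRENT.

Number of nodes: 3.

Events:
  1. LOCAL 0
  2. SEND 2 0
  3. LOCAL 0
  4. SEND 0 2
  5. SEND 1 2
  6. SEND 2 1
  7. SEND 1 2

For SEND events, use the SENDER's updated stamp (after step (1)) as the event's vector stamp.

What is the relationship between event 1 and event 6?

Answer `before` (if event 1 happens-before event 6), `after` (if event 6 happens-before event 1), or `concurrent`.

Answer: before

Derivation:
Initial: VV[0]=[0, 0, 0]
Initial: VV[1]=[0, 0, 0]
Initial: VV[2]=[0, 0, 0]
Event 1: LOCAL 0: VV[0][0]++ -> VV[0]=[1, 0, 0]
Event 2: SEND 2->0: VV[2][2]++ -> VV[2]=[0, 0, 1], msg_vec=[0, 0, 1]; VV[0]=max(VV[0],msg_vec) then VV[0][0]++ -> VV[0]=[2, 0, 1]
Event 3: LOCAL 0: VV[0][0]++ -> VV[0]=[3, 0, 1]
Event 4: SEND 0->2: VV[0][0]++ -> VV[0]=[4, 0, 1], msg_vec=[4, 0, 1]; VV[2]=max(VV[2],msg_vec) then VV[2][2]++ -> VV[2]=[4, 0, 2]
Event 5: SEND 1->2: VV[1][1]++ -> VV[1]=[0, 1, 0], msg_vec=[0, 1, 0]; VV[2]=max(VV[2],msg_vec) then VV[2][2]++ -> VV[2]=[4, 1, 3]
Event 6: SEND 2->1: VV[2][2]++ -> VV[2]=[4, 1, 4], msg_vec=[4, 1, 4]; VV[1]=max(VV[1],msg_vec) then VV[1][1]++ -> VV[1]=[4, 2, 4]
Event 7: SEND 1->2: VV[1][1]++ -> VV[1]=[4, 3, 4], msg_vec=[4, 3, 4]; VV[2]=max(VV[2],msg_vec) then VV[2][2]++ -> VV[2]=[4, 3, 5]
Event 1 stamp: [1, 0, 0]
Event 6 stamp: [4, 1, 4]
[1, 0, 0] <= [4, 1, 4]? True
[4, 1, 4] <= [1, 0, 0]? False
Relation: before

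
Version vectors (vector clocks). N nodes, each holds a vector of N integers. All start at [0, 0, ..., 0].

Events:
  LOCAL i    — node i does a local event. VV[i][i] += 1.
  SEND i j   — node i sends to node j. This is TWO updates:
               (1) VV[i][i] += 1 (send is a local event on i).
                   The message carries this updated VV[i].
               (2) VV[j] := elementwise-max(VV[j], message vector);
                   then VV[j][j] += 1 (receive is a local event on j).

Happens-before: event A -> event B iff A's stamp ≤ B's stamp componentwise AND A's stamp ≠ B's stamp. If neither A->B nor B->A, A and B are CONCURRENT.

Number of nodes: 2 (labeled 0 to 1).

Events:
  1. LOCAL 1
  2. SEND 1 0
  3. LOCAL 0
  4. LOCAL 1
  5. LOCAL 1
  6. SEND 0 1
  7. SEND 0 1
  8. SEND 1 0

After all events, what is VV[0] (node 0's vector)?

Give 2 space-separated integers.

Initial: VV[0]=[0, 0]
Initial: VV[1]=[0, 0]
Event 1: LOCAL 1: VV[1][1]++ -> VV[1]=[0, 1]
Event 2: SEND 1->0: VV[1][1]++ -> VV[1]=[0, 2], msg_vec=[0, 2]; VV[0]=max(VV[0],msg_vec) then VV[0][0]++ -> VV[0]=[1, 2]
Event 3: LOCAL 0: VV[0][0]++ -> VV[0]=[2, 2]
Event 4: LOCAL 1: VV[1][1]++ -> VV[1]=[0, 3]
Event 5: LOCAL 1: VV[1][1]++ -> VV[1]=[0, 4]
Event 6: SEND 0->1: VV[0][0]++ -> VV[0]=[3, 2], msg_vec=[3, 2]; VV[1]=max(VV[1],msg_vec) then VV[1][1]++ -> VV[1]=[3, 5]
Event 7: SEND 0->1: VV[0][0]++ -> VV[0]=[4, 2], msg_vec=[4, 2]; VV[1]=max(VV[1],msg_vec) then VV[1][1]++ -> VV[1]=[4, 6]
Event 8: SEND 1->0: VV[1][1]++ -> VV[1]=[4, 7], msg_vec=[4, 7]; VV[0]=max(VV[0],msg_vec) then VV[0][0]++ -> VV[0]=[5, 7]
Final vectors: VV[0]=[5, 7]; VV[1]=[4, 7]

Answer: 5 7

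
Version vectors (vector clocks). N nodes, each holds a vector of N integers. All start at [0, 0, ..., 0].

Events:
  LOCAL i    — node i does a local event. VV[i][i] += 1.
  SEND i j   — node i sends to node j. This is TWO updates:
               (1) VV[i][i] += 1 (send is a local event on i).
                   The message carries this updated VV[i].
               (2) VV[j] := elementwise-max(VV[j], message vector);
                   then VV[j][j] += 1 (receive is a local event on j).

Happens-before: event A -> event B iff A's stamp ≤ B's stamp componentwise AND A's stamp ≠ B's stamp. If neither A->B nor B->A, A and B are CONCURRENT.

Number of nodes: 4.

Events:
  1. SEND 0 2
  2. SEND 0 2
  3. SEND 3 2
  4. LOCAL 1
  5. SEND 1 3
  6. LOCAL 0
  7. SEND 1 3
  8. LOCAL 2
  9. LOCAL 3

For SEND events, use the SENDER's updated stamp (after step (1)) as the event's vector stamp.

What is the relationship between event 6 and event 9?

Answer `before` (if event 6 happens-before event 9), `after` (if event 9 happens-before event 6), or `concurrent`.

Answer: concurrent

Derivation:
Initial: VV[0]=[0, 0, 0, 0]
Initial: VV[1]=[0, 0, 0, 0]
Initial: VV[2]=[0, 0, 0, 0]
Initial: VV[3]=[0, 0, 0, 0]
Event 1: SEND 0->2: VV[0][0]++ -> VV[0]=[1, 0, 0, 0], msg_vec=[1, 0, 0, 0]; VV[2]=max(VV[2],msg_vec) then VV[2][2]++ -> VV[2]=[1, 0, 1, 0]
Event 2: SEND 0->2: VV[0][0]++ -> VV[0]=[2, 0, 0, 0], msg_vec=[2, 0, 0, 0]; VV[2]=max(VV[2],msg_vec) then VV[2][2]++ -> VV[2]=[2, 0, 2, 0]
Event 3: SEND 3->2: VV[3][3]++ -> VV[3]=[0, 0, 0, 1], msg_vec=[0, 0, 0, 1]; VV[2]=max(VV[2],msg_vec) then VV[2][2]++ -> VV[2]=[2, 0, 3, 1]
Event 4: LOCAL 1: VV[1][1]++ -> VV[1]=[0, 1, 0, 0]
Event 5: SEND 1->3: VV[1][1]++ -> VV[1]=[0, 2, 0, 0], msg_vec=[0, 2, 0, 0]; VV[3]=max(VV[3],msg_vec) then VV[3][3]++ -> VV[3]=[0, 2, 0, 2]
Event 6: LOCAL 0: VV[0][0]++ -> VV[0]=[3, 0, 0, 0]
Event 7: SEND 1->3: VV[1][1]++ -> VV[1]=[0, 3, 0, 0], msg_vec=[0, 3, 0, 0]; VV[3]=max(VV[3],msg_vec) then VV[3][3]++ -> VV[3]=[0, 3, 0, 3]
Event 8: LOCAL 2: VV[2][2]++ -> VV[2]=[2, 0, 4, 1]
Event 9: LOCAL 3: VV[3][3]++ -> VV[3]=[0, 3, 0, 4]
Event 6 stamp: [3, 0, 0, 0]
Event 9 stamp: [0, 3, 0, 4]
[3, 0, 0, 0] <= [0, 3, 0, 4]? False
[0, 3, 0, 4] <= [3, 0, 0, 0]? False
Relation: concurrent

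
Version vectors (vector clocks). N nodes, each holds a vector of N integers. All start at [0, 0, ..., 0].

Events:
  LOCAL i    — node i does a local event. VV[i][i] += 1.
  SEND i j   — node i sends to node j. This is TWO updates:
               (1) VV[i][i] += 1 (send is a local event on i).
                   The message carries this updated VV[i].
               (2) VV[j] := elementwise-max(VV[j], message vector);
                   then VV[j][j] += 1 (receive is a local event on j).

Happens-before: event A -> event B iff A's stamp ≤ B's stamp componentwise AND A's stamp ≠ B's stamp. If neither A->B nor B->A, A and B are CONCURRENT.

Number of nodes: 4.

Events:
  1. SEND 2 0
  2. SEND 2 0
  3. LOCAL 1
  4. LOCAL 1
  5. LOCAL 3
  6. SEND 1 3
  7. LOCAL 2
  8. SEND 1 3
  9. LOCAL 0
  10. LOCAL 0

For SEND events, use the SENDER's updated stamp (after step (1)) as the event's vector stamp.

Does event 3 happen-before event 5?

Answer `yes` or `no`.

Answer: no

Derivation:
Initial: VV[0]=[0, 0, 0, 0]
Initial: VV[1]=[0, 0, 0, 0]
Initial: VV[2]=[0, 0, 0, 0]
Initial: VV[3]=[0, 0, 0, 0]
Event 1: SEND 2->0: VV[2][2]++ -> VV[2]=[0, 0, 1, 0], msg_vec=[0, 0, 1, 0]; VV[0]=max(VV[0],msg_vec) then VV[0][0]++ -> VV[0]=[1, 0, 1, 0]
Event 2: SEND 2->0: VV[2][2]++ -> VV[2]=[0, 0, 2, 0], msg_vec=[0, 0, 2, 0]; VV[0]=max(VV[0],msg_vec) then VV[0][0]++ -> VV[0]=[2, 0, 2, 0]
Event 3: LOCAL 1: VV[1][1]++ -> VV[1]=[0, 1, 0, 0]
Event 4: LOCAL 1: VV[1][1]++ -> VV[1]=[0, 2, 0, 0]
Event 5: LOCAL 3: VV[3][3]++ -> VV[3]=[0, 0, 0, 1]
Event 6: SEND 1->3: VV[1][1]++ -> VV[1]=[0, 3, 0, 0], msg_vec=[0, 3, 0, 0]; VV[3]=max(VV[3],msg_vec) then VV[3][3]++ -> VV[3]=[0, 3, 0, 2]
Event 7: LOCAL 2: VV[2][2]++ -> VV[2]=[0, 0, 3, 0]
Event 8: SEND 1->3: VV[1][1]++ -> VV[1]=[0, 4, 0, 0], msg_vec=[0, 4, 0, 0]; VV[3]=max(VV[3],msg_vec) then VV[3][3]++ -> VV[3]=[0, 4, 0, 3]
Event 9: LOCAL 0: VV[0][0]++ -> VV[0]=[3, 0, 2, 0]
Event 10: LOCAL 0: VV[0][0]++ -> VV[0]=[4, 0, 2, 0]
Event 3 stamp: [0, 1, 0, 0]
Event 5 stamp: [0, 0, 0, 1]
[0, 1, 0, 0] <= [0, 0, 0, 1]? False. Equal? False. Happens-before: False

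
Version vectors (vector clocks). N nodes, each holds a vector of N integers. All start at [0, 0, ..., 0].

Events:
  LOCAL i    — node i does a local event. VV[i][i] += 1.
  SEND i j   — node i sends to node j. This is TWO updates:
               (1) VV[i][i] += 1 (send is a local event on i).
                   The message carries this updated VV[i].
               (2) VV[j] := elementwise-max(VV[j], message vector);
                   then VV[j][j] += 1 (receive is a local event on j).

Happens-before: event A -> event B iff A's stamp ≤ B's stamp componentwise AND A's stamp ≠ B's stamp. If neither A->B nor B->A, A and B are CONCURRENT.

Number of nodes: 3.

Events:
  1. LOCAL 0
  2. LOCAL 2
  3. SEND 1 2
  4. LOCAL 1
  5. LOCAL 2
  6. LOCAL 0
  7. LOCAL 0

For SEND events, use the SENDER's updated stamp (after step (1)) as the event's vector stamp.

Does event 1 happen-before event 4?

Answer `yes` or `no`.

Answer: no

Derivation:
Initial: VV[0]=[0, 0, 0]
Initial: VV[1]=[0, 0, 0]
Initial: VV[2]=[0, 0, 0]
Event 1: LOCAL 0: VV[0][0]++ -> VV[0]=[1, 0, 0]
Event 2: LOCAL 2: VV[2][2]++ -> VV[2]=[0, 0, 1]
Event 3: SEND 1->2: VV[1][1]++ -> VV[1]=[0, 1, 0], msg_vec=[0, 1, 0]; VV[2]=max(VV[2],msg_vec) then VV[2][2]++ -> VV[2]=[0, 1, 2]
Event 4: LOCAL 1: VV[1][1]++ -> VV[1]=[0, 2, 0]
Event 5: LOCAL 2: VV[2][2]++ -> VV[2]=[0, 1, 3]
Event 6: LOCAL 0: VV[0][0]++ -> VV[0]=[2, 0, 0]
Event 7: LOCAL 0: VV[0][0]++ -> VV[0]=[3, 0, 0]
Event 1 stamp: [1, 0, 0]
Event 4 stamp: [0, 2, 0]
[1, 0, 0] <= [0, 2, 0]? False. Equal? False. Happens-before: False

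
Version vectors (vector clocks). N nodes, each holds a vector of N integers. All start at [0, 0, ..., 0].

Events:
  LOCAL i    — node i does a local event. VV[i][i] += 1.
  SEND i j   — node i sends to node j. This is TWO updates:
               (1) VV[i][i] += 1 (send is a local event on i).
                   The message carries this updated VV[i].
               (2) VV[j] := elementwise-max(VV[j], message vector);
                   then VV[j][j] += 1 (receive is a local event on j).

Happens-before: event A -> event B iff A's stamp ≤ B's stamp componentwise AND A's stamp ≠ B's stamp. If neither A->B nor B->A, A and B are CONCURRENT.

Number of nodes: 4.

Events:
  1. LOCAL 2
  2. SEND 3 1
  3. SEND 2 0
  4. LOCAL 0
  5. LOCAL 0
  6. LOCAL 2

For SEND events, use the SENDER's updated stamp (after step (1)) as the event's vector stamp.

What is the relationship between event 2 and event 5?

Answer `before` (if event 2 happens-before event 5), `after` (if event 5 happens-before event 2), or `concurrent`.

Answer: concurrent

Derivation:
Initial: VV[0]=[0, 0, 0, 0]
Initial: VV[1]=[0, 0, 0, 0]
Initial: VV[2]=[0, 0, 0, 0]
Initial: VV[3]=[0, 0, 0, 0]
Event 1: LOCAL 2: VV[2][2]++ -> VV[2]=[0, 0, 1, 0]
Event 2: SEND 3->1: VV[3][3]++ -> VV[3]=[0, 0, 0, 1], msg_vec=[0, 0, 0, 1]; VV[1]=max(VV[1],msg_vec) then VV[1][1]++ -> VV[1]=[0, 1, 0, 1]
Event 3: SEND 2->0: VV[2][2]++ -> VV[2]=[0, 0, 2, 0], msg_vec=[0, 0, 2, 0]; VV[0]=max(VV[0],msg_vec) then VV[0][0]++ -> VV[0]=[1, 0, 2, 0]
Event 4: LOCAL 0: VV[0][0]++ -> VV[0]=[2, 0, 2, 0]
Event 5: LOCAL 0: VV[0][0]++ -> VV[0]=[3, 0, 2, 0]
Event 6: LOCAL 2: VV[2][2]++ -> VV[2]=[0, 0, 3, 0]
Event 2 stamp: [0, 0, 0, 1]
Event 5 stamp: [3, 0, 2, 0]
[0, 0, 0, 1] <= [3, 0, 2, 0]? False
[3, 0, 2, 0] <= [0, 0, 0, 1]? False
Relation: concurrent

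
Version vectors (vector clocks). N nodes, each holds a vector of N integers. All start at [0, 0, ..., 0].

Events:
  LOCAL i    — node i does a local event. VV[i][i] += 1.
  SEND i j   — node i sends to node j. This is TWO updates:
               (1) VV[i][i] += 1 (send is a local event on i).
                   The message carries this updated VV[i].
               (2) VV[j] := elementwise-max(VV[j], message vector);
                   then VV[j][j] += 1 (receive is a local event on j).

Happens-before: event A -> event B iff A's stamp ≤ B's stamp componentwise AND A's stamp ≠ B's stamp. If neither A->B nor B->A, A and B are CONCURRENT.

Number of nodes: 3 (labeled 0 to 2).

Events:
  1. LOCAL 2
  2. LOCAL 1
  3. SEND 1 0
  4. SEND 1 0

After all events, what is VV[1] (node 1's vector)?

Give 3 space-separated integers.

Answer: 0 3 0

Derivation:
Initial: VV[0]=[0, 0, 0]
Initial: VV[1]=[0, 0, 0]
Initial: VV[2]=[0, 0, 0]
Event 1: LOCAL 2: VV[2][2]++ -> VV[2]=[0, 0, 1]
Event 2: LOCAL 1: VV[1][1]++ -> VV[1]=[0, 1, 0]
Event 3: SEND 1->0: VV[1][1]++ -> VV[1]=[0, 2, 0], msg_vec=[0, 2, 0]; VV[0]=max(VV[0],msg_vec) then VV[0][0]++ -> VV[0]=[1, 2, 0]
Event 4: SEND 1->0: VV[1][1]++ -> VV[1]=[0, 3, 0], msg_vec=[0, 3, 0]; VV[0]=max(VV[0],msg_vec) then VV[0][0]++ -> VV[0]=[2, 3, 0]
Final vectors: VV[0]=[2, 3, 0]; VV[1]=[0, 3, 0]; VV[2]=[0, 0, 1]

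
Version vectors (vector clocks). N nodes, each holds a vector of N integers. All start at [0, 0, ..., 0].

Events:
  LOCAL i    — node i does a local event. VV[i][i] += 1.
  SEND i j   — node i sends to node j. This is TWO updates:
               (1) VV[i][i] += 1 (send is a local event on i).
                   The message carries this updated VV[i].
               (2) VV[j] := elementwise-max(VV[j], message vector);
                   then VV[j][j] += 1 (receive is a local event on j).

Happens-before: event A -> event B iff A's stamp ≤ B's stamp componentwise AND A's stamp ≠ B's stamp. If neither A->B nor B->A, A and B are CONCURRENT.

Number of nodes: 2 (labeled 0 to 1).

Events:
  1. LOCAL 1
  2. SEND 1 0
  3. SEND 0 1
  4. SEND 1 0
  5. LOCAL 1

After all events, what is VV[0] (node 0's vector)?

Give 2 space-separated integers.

Answer: 3 4

Derivation:
Initial: VV[0]=[0, 0]
Initial: VV[1]=[0, 0]
Event 1: LOCAL 1: VV[1][1]++ -> VV[1]=[0, 1]
Event 2: SEND 1->0: VV[1][1]++ -> VV[1]=[0, 2], msg_vec=[0, 2]; VV[0]=max(VV[0],msg_vec) then VV[0][0]++ -> VV[0]=[1, 2]
Event 3: SEND 0->1: VV[0][0]++ -> VV[0]=[2, 2], msg_vec=[2, 2]; VV[1]=max(VV[1],msg_vec) then VV[1][1]++ -> VV[1]=[2, 3]
Event 4: SEND 1->0: VV[1][1]++ -> VV[1]=[2, 4], msg_vec=[2, 4]; VV[0]=max(VV[0],msg_vec) then VV[0][0]++ -> VV[0]=[3, 4]
Event 5: LOCAL 1: VV[1][1]++ -> VV[1]=[2, 5]
Final vectors: VV[0]=[3, 4]; VV[1]=[2, 5]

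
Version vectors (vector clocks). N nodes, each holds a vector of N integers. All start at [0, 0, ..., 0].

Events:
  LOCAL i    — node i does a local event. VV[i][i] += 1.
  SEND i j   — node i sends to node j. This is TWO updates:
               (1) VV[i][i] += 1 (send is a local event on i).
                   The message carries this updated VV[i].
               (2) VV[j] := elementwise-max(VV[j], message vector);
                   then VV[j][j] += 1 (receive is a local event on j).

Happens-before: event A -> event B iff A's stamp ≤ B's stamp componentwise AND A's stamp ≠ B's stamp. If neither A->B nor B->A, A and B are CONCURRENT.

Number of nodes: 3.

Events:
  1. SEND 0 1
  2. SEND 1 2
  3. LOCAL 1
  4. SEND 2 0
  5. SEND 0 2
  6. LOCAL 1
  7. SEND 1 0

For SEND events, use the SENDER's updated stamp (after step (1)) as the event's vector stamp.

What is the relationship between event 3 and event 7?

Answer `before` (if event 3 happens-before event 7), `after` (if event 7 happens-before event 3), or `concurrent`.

Answer: before

Derivation:
Initial: VV[0]=[0, 0, 0]
Initial: VV[1]=[0, 0, 0]
Initial: VV[2]=[0, 0, 0]
Event 1: SEND 0->1: VV[0][0]++ -> VV[0]=[1, 0, 0], msg_vec=[1, 0, 0]; VV[1]=max(VV[1],msg_vec) then VV[1][1]++ -> VV[1]=[1, 1, 0]
Event 2: SEND 1->2: VV[1][1]++ -> VV[1]=[1, 2, 0], msg_vec=[1, 2, 0]; VV[2]=max(VV[2],msg_vec) then VV[2][2]++ -> VV[2]=[1, 2, 1]
Event 3: LOCAL 1: VV[1][1]++ -> VV[1]=[1, 3, 0]
Event 4: SEND 2->0: VV[2][2]++ -> VV[2]=[1, 2, 2], msg_vec=[1, 2, 2]; VV[0]=max(VV[0],msg_vec) then VV[0][0]++ -> VV[0]=[2, 2, 2]
Event 5: SEND 0->2: VV[0][0]++ -> VV[0]=[3, 2, 2], msg_vec=[3, 2, 2]; VV[2]=max(VV[2],msg_vec) then VV[2][2]++ -> VV[2]=[3, 2, 3]
Event 6: LOCAL 1: VV[1][1]++ -> VV[1]=[1, 4, 0]
Event 7: SEND 1->0: VV[1][1]++ -> VV[1]=[1, 5, 0], msg_vec=[1, 5, 0]; VV[0]=max(VV[0],msg_vec) then VV[0][0]++ -> VV[0]=[4, 5, 2]
Event 3 stamp: [1, 3, 0]
Event 7 stamp: [1, 5, 0]
[1, 3, 0] <= [1, 5, 0]? True
[1, 5, 0] <= [1, 3, 0]? False
Relation: before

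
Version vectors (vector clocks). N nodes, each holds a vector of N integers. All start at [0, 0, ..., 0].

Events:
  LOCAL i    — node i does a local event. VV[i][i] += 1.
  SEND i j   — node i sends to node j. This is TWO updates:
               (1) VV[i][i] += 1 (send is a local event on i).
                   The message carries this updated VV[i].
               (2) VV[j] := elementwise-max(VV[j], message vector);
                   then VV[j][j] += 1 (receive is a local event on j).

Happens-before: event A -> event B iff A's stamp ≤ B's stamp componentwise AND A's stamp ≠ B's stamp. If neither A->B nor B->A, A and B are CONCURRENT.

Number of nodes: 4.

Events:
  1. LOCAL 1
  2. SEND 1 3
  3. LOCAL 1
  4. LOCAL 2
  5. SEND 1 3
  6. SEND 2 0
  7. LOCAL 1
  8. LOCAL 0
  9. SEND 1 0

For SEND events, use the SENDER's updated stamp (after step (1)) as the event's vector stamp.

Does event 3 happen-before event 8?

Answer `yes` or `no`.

Initial: VV[0]=[0, 0, 0, 0]
Initial: VV[1]=[0, 0, 0, 0]
Initial: VV[2]=[0, 0, 0, 0]
Initial: VV[3]=[0, 0, 0, 0]
Event 1: LOCAL 1: VV[1][1]++ -> VV[1]=[0, 1, 0, 0]
Event 2: SEND 1->3: VV[1][1]++ -> VV[1]=[0, 2, 0, 0], msg_vec=[0, 2, 0, 0]; VV[3]=max(VV[3],msg_vec) then VV[3][3]++ -> VV[3]=[0, 2, 0, 1]
Event 3: LOCAL 1: VV[1][1]++ -> VV[1]=[0, 3, 0, 0]
Event 4: LOCAL 2: VV[2][2]++ -> VV[2]=[0, 0, 1, 0]
Event 5: SEND 1->3: VV[1][1]++ -> VV[1]=[0, 4, 0, 0], msg_vec=[0, 4, 0, 0]; VV[3]=max(VV[3],msg_vec) then VV[3][3]++ -> VV[3]=[0, 4, 0, 2]
Event 6: SEND 2->0: VV[2][2]++ -> VV[2]=[0, 0, 2, 0], msg_vec=[0, 0, 2, 0]; VV[0]=max(VV[0],msg_vec) then VV[0][0]++ -> VV[0]=[1, 0, 2, 0]
Event 7: LOCAL 1: VV[1][1]++ -> VV[1]=[0, 5, 0, 0]
Event 8: LOCAL 0: VV[0][0]++ -> VV[0]=[2, 0, 2, 0]
Event 9: SEND 1->0: VV[1][1]++ -> VV[1]=[0, 6, 0, 0], msg_vec=[0, 6, 0, 0]; VV[0]=max(VV[0],msg_vec) then VV[0][0]++ -> VV[0]=[3, 6, 2, 0]
Event 3 stamp: [0, 3, 0, 0]
Event 8 stamp: [2, 0, 2, 0]
[0, 3, 0, 0] <= [2, 0, 2, 0]? False. Equal? False. Happens-before: False

Answer: no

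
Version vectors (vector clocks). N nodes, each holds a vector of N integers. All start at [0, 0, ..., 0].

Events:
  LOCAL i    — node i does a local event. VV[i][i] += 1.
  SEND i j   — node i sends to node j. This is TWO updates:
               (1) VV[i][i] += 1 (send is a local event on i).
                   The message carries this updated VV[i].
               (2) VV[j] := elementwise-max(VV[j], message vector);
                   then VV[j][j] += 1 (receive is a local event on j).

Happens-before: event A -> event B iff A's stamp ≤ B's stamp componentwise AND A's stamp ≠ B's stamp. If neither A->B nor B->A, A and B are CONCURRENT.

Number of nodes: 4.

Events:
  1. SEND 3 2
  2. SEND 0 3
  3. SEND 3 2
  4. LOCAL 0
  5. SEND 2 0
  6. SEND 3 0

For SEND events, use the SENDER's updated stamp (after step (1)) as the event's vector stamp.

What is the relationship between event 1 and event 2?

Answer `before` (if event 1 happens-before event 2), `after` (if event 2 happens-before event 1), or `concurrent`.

Answer: concurrent

Derivation:
Initial: VV[0]=[0, 0, 0, 0]
Initial: VV[1]=[0, 0, 0, 0]
Initial: VV[2]=[0, 0, 0, 0]
Initial: VV[3]=[0, 0, 0, 0]
Event 1: SEND 3->2: VV[3][3]++ -> VV[3]=[0, 0, 0, 1], msg_vec=[0, 0, 0, 1]; VV[2]=max(VV[2],msg_vec) then VV[2][2]++ -> VV[2]=[0, 0, 1, 1]
Event 2: SEND 0->3: VV[0][0]++ -> VV[0]=[1, 0, 0, 0], msg_vec=[1, 0, 0, 0]; VV[3]=max(VV[3],msg_vec) then VV[3][3]++ -> VV[3]=[1, 0, 0, 2]
Event 3: SEND 3->2: VV[3][3]++ -> VV[3]=[1, 0, 0, 3], msg_vec=[1, 0, 0, 3]; VV[2]=max(VV[2],msg_vec) then VV[2][2]++ -> VV[2]=[1, 0, 2, 3]
Event 4: LOCAL 0: VV[0][0]++ -> VV[0]=[2, 0, 0, 0]
Event 5: SEND 2->0: VV[2][2]++ -> VV[2]=[1, 0, 3, 3], msg_vec=[1, 0, 3, 3]; VV[0]=max(VV[0],msg_vec) then VV[0][0]++ -> VV[0]=[3, 0, 3, 3]
Event 6: SEND 3->0: VV[3][3]++ -> VV[3]=[1, 0, 0, 4], msg_vec=[1, 0, 0, 4]; VV[0]=max(VV[0],msg_vec) then VV[0][0]++ -> VV[0]=[4, 0, 3, 4]
Event 1 stamp: [0, 0, 0, 1]
Event 2 stamp: [1, 0, 0, 0]
[0, 0, 0, 1] <= [1, 0, 0, 0]? False
[1, 0, 0, 0] <= [0, 0, 0, 1]? False
Relation: concurrent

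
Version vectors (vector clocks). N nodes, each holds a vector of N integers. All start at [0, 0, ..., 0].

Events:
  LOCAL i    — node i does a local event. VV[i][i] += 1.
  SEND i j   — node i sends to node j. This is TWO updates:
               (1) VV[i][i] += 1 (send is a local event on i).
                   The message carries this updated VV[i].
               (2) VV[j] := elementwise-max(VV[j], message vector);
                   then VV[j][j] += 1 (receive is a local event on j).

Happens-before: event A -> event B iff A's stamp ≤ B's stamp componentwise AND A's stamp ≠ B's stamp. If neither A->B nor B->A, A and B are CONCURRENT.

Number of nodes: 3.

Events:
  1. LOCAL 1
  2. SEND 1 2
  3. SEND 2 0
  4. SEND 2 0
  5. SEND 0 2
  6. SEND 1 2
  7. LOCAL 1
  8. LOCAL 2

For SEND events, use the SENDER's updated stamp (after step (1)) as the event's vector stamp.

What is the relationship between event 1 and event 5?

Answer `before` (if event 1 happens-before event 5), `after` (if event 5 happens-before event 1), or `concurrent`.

Initial: VV[0]=[0, 0, 0]
Initial: VV[1]=[0, 0, 0]
Initial: VV[2]=[0, 0, 0]
Event 1: LOCAL 1: VV[1][1]++ -> VV[1]=[0, 1, 0]
Event 2: SEND 1->2: VV[1][1]++ -> VV[1]=[0, 2, 0], msg_vec=[0, 2, 0]; VV[2]=max(VV[2],msg_vec) then VV[2][2]++ -> VV[2]=[0, 2, 1]
Event 3: SEND 2->0: VV[2][2]++ -> VV[2]=[0, 2, 2], msg_vec=[0, 2, 2]; VV[0]=max(VV[0],msg_vec) then VV[0][0]++ -> VV[0]=[1, 2, 2]
Event 4: SEND 2->0: VV[2][2]++ -> VV[2]=[0, 2, 3], msg_vec=[0, 2, 3]; VV[0]=max(VV[0],msg_vec) then VV[0][0]++ -> VV[0]=[2, 2, 3]
Event 5: SEND 0->2: VV[0][0]++ -> VV[0]=[3, 2, 3], msg_vec=[3, 2, 3]; VV[2]=max(VV[2],msg_vec) then VV[2][2]++ -> VV[2]=[3, 2, 4]
Event 6: SEND 1->2: VV[1][1]++ -> VV[1]=[0, 3, 0], msg_vec=[0, 3, 0]; VV[2]=max(VV[2],msg_vec) then VV[2][2]++ -> VV[2]=[3, 3, 5]
Event 7: LOCAL 1: VV[1][1]++ -> VV[1]=[0, 4, 0]
Event 8: LOCAL 2: VV[2][2]++ -> VV[2]=[3, 3, 6]
Event 1 stamp: [0, 1, 0]
Event 5 stamp: [3, 2, 3]
[0, 1, 0] <= [3, 2, 3]? True
[3, 2, 3] <= [0, 1, 0]? False
Relation: before

Answer: before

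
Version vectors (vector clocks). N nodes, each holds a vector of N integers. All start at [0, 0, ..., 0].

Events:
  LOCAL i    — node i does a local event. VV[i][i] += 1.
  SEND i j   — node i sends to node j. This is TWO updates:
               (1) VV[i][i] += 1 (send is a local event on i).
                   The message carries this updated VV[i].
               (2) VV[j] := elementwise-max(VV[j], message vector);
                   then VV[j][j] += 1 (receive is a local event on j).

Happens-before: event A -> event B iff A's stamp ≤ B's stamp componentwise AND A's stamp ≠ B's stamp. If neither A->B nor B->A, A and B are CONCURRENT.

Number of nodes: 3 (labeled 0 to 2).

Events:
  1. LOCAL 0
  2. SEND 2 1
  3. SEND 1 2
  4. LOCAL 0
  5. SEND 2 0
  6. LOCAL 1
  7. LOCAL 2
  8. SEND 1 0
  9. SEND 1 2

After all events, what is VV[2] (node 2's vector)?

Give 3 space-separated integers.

Answer: 0 5 5

Derivation:
Initial: VV[0]=[0, 0, 0]
Initial: VV[1]=[0, 0, 0]
Initial: VV[2]=[0, 0, 0]
Event 1: LOCAL 0: VV[0][0]++ -> VV[0]=[1, 0, 0]
Event 2: SEND 2->1: VV[2][2]++ -> VV[2]=[0, 0, 1], msg_vec=[0, 0, 1]; VV[1]=max(VV[1],msg_vec) then VV[1][1]++ -> VV[1]=[0, 1, 1]
Event 3: SEND 1->2: VV[1][1]++ -> VV[1]=[0, 2, 1], msg_vec=[0, 2, 1]; VV[2]=max(VV[2],msg_vec) then VV[2][2]++ -> VV[2]=[0, 2, 2]
Event 4: LOCAL 0: VV[0][0]++ -> VV[0]=[2, 0, 0]
Event 5: SEND 2->0: VV[2][2]++ -> VV[2]=[0, 2, 3], msg_vec=[0, 2, 3]; VV[0]=max(VV[0],msg_vec) then VV[0][0]++ -> VV[0]=[3, 2, 3]
Event 6: LOCAL 1: VV[1][1]++ -> VV[1]=[0, 3, 1]
Event 7: LOCAL 2: VV[2][2]++ -> VV[2]=[0, 2, 4]
Event 8: SEND 1->0: VV[1][1]++ -> VV[1]=[0, 4, 1], msg_vec=[0, 4, 1]; VV[0]=max(VV[0],msg_vec) then VV[0][0]++ -> VV[0]=[4, 4, 3]
Event 9: SEND 1->2: VV[1][1]++ -> VV[1]=[0, 5, 1], msg_vec=[0, 5, 1]; VV[2]=max(VV[2],msg_vec) then VV[2][2]++ -> VV[2]=[0, 5, 5]
Final vectors: VV[0]=[4, 4, 3]; VV[1]=[0, 5, 1]; VV[2]=[0, 5, 5]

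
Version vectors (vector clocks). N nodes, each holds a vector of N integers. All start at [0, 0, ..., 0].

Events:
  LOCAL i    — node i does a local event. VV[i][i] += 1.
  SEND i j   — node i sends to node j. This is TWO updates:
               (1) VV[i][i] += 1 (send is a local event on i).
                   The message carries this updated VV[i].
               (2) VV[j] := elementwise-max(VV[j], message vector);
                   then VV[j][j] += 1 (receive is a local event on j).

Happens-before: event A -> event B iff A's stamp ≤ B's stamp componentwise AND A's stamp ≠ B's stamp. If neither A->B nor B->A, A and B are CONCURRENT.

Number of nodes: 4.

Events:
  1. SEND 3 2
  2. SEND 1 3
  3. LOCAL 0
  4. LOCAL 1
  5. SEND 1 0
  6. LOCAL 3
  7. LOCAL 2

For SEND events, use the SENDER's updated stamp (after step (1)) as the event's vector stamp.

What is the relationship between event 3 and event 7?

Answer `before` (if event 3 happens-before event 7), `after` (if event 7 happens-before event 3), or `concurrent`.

Answer: concurrent

Derivation:
Initial: VV[0]=[0, 0, 0, 0]
Initial: VV[1]=[0, 0, 0, 0]
Initial: VV[2]=[0, 0, 0, 0]
Initial: VV[3]=[0, 0, 0, 0]
Event 1: SEND 3->2: VV[3][3]++ -> VV[3]=[0, 0, 0, 1], msg_vec=[0, 0, 0, 1]; VV[2]=max(VV[2],msg_vec) then VV[2][2]++ -> VV[2]=[0, 0, 1, 1]
Event 2: SEND 1->3: VV[1][1]++ -> VV[1]=[0, 1, 0, 0], msg_vec=[0, 1, 0, 0]; VV[3]=max(VV[3],msg_vec) then VV[3][3]++ -> VV[3]=[0, 1, 0, 2]
Event 3: LOCAL 0: VV[0][0]++ -> VV[0]=[1, 0, 0, 0]
Event 4: LOCAL 1: VV[1][1]++ -> VV[1]=[0, 2, 0, 0]
Event 5: SEND 1->0: VV[1][1]++ -> VV[1]=[0, 3, 0, 0], msg_vec=[0, 3, 0, 0]; VV[0]=max(VV[0],msg_vec) then VV[0][0]++ -> VV[0]=[2, 3, 0, 0]
Event 6: LOCAL 3: VV[3][3]++ -> VV[3]=[0, 1, 0, 3]
Event 7: LOCAL 2: VV[2][2]++ -> VV[2]=[0, 0, 2, 1]
Event 3 stamp: [1, 0, 0, 0]
Event 7 stamp: [0, 0, 2, 1]
[1, 0, 0, 0] <= [0, 0, 2, 1]? False
[0, 0, 2, 1] <= [1, 0, 0, 0]? False
Relation: concurrent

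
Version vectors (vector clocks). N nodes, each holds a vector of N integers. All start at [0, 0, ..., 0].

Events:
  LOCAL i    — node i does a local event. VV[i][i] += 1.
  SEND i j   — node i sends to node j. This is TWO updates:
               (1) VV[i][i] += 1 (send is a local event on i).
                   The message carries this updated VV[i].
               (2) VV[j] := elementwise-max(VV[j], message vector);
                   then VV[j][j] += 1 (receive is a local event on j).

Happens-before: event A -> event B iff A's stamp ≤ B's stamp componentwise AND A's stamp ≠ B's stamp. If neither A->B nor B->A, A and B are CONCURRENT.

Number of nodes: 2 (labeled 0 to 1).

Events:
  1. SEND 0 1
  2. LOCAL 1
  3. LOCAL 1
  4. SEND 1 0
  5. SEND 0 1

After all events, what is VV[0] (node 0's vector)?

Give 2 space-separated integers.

Initial: VV[0]=[0, 0]
Initial: VV[1]=[0, 0]
Event 1: SEND 0->1: VV[0][0]++ -> VV[0]=[1, 0], msg_vec=[1, 0]; VV[1]=max(VV[1],msg_vec) then VV[1][1]++ -> VV[1]=[1, 1]
Event 2: LOCAL 1: VV[1][1]++ -> VV[1]=[1, 2]
Event 3: LOCAL 1: VV[1][1]++ -> VV[1]=[1, 3]
Event 4: SEND 1->0: VV[1][1]++ -> VV[1]=[1, 4], msg_vec=[1, 4]; VV[0]=max(VV[0],msg_vec) then VV[0][0]++ -> VV[0]=[2, 4]
Event 5: SEND 0->1: VV[0][0]++ -> VV[0]=[3, 4], msg_vec=[3, 4]; VV[1]=max(VV[1],msg_vec) then VV[1][1]++ -> VV[1]=[3, 5]
Final vectors: VV[0]=[3, 4]; VV[1]=[3, 5]

Answer: 3 4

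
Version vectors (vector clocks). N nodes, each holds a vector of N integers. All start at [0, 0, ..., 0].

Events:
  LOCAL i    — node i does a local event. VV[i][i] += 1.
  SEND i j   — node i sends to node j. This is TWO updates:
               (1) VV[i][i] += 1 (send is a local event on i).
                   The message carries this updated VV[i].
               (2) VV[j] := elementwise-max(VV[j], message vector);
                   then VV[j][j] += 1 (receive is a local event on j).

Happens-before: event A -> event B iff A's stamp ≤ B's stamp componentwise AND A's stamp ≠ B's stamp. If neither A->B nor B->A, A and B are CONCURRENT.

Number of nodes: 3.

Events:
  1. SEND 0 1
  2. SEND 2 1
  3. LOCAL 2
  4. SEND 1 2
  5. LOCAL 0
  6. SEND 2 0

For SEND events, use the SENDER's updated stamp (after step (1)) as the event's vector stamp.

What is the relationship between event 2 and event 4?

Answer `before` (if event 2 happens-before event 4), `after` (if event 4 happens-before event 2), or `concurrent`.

Answer: before

Derivation:
Initial: VV[0]=[0, 0, 0]
Initial: VV[1]=[0, 0, 0]
Initial: VV[2]=[0, 0, 0]
Event 1: SEND 0->1: VV[0][0]++ -> VV[0]=[1, 0, 0], msg_vec=[1, 0, 0]; VV[1]=max(VV[1],msg_vec) then VV[1][1]++ -> VV[1]=[1, 1, 0]
Event 2: SEND 2->1: VV[2][2]++ -> VV[2]=[0, 0, 1], msg_vec=[0, 0, 1]; VV[1]=max(VV[1],msg_vec) then VV[1][1]++ -> VV[1]=[1, 2, 1]
Event 3: LOCAL 2: VV[2][2]++ -> VV[2]=[0, 0, 2]
Event 4: SEND 1->2: VV[1][1]++ -> VV[1]=[1, 3, 1], msg_vec=[1, 3, 1]; VV[2]=max(VV[2],msg_vec) then VV[2][2]++ -> VV[2]=[1, 3, 3]
Event 5: LOCAL 0: VV[0][0]++ -> VV[0]=[2, 0, 0]
Event 6: SEND 2->0: VV[2][2]++ -> VV[2]=[1, 3, 4], msg_vec=[1, 3, 4]; VV[0]=max(VV[0],msg_vec) then VV[0][0]++ -> VV[0]=[3, 3, 4]
Event 2 stamp: [0, 0, 1]
Event 4 stamp: [1, 3, 1]
[0, 0, 1] <= [1, 3, 1]? True
[1, 3, 1] <= [0, 0, 1]? False
Relation: before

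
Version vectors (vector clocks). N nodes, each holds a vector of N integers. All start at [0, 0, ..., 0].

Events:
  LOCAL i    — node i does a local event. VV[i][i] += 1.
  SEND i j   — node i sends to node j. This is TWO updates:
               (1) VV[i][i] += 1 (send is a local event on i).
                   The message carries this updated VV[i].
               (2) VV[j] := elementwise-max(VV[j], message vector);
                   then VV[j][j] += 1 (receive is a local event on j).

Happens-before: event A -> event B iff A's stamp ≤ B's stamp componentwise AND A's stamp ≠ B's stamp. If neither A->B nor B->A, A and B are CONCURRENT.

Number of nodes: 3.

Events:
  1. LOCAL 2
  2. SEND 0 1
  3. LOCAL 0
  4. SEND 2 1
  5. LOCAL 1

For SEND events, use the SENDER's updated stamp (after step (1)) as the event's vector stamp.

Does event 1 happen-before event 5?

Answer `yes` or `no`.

Initial: VV[0]=[0, 0, 0]
Initial: VV[1]=[0, 0, 0]
Initial: VV[2]=[0, 0, 0]
Event 1: LOCAL 2: VV[2][2]++ -> VV[2]=[0, 0, 1]
Event 2: SEND 0->1: VV[0][0]++ -> VV[0]=[1, 0, 0], msg_vec=[1, 0, 0]; VV[1]=max(VV[1],msg_vec) then VV[1][1]++ -> VV[1]=[1, 1, 0]
Event 3: LOCAL 0: VV[0][0]++ -> VV[0]=[2, 0, 0]
Event 4: SEND 2->1: VV[2][2]++ -> VV[2]=[0, 0, 2], msg_vec=[0, 0, 2]; VV[1]=max(VV[1],msg_vec) then VV[1][1]++ -> VV[1]=[1, 2, 2]
Event 5: LOCAL 1: VV[1][1]++ -> VV[1]=[1, 3, 2]
Event 1 stamp: [0, 0, 1]
Event 5 stamp: [1, 3, 2]
[0, 0, 1] <= [1, 3, 2]? True. Equal? False. Happens-before: True

Answer: yes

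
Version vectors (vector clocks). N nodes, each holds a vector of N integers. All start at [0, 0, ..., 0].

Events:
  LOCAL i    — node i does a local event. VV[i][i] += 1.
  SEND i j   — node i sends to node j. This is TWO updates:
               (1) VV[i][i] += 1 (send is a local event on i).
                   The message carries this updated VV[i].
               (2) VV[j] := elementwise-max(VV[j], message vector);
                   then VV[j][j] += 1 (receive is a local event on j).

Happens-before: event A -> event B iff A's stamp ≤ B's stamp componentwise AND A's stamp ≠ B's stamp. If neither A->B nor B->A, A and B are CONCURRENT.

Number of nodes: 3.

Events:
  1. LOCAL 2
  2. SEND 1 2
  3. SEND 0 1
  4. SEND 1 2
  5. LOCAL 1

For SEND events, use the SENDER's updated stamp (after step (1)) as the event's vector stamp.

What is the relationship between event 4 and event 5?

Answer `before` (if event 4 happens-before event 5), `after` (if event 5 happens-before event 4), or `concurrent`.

Answer: before

Derivation:
Initial: VV[0]=[0, 0, 0]
Initial: VV[1]=[0, 0, 0]
Initial: VV[2]=[0, 0, 0]
Event 1: LOCAL 2: VV[2][2]++ -> VV[2]=[0, 0, 1]
Event 2: SEND 1->2: VV[1][1]++ -> VV[1]=[0, 1, 0], msg_vec=[0, 1, 0]; VV[2]=max(VV[2],msg_vec) then VV[2][2]++ -> VV[2]=[0, 1, 2]
Event 3: SEND 0->1: VV[0][0]++ -> VV[0]=[1, 0, 0], msg_vec=[1, 0, 0]; VV[1]=max(VV[1],msg_vec) then VV[1][1]++ -> VV[1]=[1, 2, 0]
Event 4: SEND 1->2: VV[1][1]++ -> VV[1]=[1, 3, 0], msg_vec=[1, 3, 0]; VV[2]=max(VV[2],msg_vec) then VV[2][2]++ -> VV[2]=[1, 3, 3]
Event 5: LOCAL 1: VV[1][1]++ -> VV[1]=[1, 4, 0]
Event 4 stamp: [1, 3, 0]
Event 5 stamp: [1, 4, 0]
[1, 3, 0] <= [1, 4, 0]? True
[1, 4, 0] <= [1, 3, 0]? False
Relation: before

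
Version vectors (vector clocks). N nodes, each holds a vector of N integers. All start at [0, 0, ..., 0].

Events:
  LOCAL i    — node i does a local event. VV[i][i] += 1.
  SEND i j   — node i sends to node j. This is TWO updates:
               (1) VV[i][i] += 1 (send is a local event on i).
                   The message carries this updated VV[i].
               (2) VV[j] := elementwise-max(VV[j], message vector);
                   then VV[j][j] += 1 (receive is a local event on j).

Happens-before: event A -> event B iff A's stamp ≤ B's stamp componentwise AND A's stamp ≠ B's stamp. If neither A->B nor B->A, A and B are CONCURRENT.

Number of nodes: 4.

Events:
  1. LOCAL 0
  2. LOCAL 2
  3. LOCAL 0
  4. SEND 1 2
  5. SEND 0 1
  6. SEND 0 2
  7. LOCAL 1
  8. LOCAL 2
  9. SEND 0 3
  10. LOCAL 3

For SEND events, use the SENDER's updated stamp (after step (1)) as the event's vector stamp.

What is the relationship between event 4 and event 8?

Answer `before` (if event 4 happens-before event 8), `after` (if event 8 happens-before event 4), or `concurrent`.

Initial: VV[0]=[0, 0, 0, 0]
Initial: VV[1]=[0, 0, 0, 0]
Initial: VV[2]=[0, 0, 0, 0]
Initial: VV[3]=[0, 0, 0, 0]
Event 1: LOCAL 0: VV[0][0]++ -> VV[0]=[1, 0, 0, 0]
Event 2: LOCAL 2: VV[2][2]++ -> VV[2]=[0, 0, 1, 0]
Event 3: LOCAL 0: VV[0][0]++ -> VV[0]=[2, 0, 0, 0]
Event 4: SEND 1->2: VV[1][1]++ -> VV[1]=[0, 1, 0, 0], msg_vec=[0, 1, 0, 0]; VV[2]=max(VV[2],msg_vec) then VV[2][2]++ -> VV[2]=[0, 1, 2, 0]
Event 5: SEND 0->1: VV[0][0]++ -> VV[0]=[3, 0, 0, 0], msg_vec=[3, 0, 0, 0]; VV[1]=max(VV[1],msg_vec) then VV[1][1]++ -> VV[1]=[3, 2, 0, 0]
Event 6: SEND 0->2: VV[0][0]++ -> VV[0]=[4, 0, 0, 0], msg_vec=[4, 0, 0, 0]; VV[2]=max(VV[2],msg_vec) then VV[2][2]++ -> VV[2]=[4, 1, 3, 0]
Event 7: LOCAL 1: VV[1][1]++ -> VV[1]=[3, 3, 0, 0]
Event 8: LOCAL 2: VV[2][2]++ -> VV[2]=[4, 1, 4, 0]
Event 9: SEND 0->3: VV[0][0]++ -> VV[0]=[5, 0, 0, 0], msg_vec=[5, 0, 0, 0]; VV[3]=max(VV[3],msg_vec) then VV[3][3]++ -> VV[3]=[5, 0, 0, 1]
Event 10: LOCAL 3: VV[3][3]++ -> VV[3]=[5, 0, 0, 2]
Event 4 stamp: [0, 1, 0, 0]
Event 8 stamp: [4, 1, 4, 0]
[0, 1, 0, 0] <= [4, 1, 4, 0]? True
[4, 1, 4, 0] <= [0, 1, 0, 0]? False
Relation: before

Answer: before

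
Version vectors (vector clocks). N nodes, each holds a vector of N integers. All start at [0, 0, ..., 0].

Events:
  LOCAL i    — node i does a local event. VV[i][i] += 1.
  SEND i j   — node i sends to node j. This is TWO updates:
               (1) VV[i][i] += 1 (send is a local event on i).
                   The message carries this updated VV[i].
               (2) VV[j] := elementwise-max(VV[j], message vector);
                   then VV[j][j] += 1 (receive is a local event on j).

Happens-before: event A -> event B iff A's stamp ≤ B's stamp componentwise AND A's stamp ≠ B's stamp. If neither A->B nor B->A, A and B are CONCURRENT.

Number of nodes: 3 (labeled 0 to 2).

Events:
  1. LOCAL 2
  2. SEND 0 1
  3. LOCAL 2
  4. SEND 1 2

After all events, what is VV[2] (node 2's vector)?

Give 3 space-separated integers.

Answer: 1 2 3

Derivation:
Initial: VV[0]=[0, 0, 0]
Initial: VV[1]=[0, 0, 0]
Initial: VV[2]=[0, 0, 0]
Event 1: LOCAL 2: VV[2][2]++ -> VV[2]=[0, 0, 1]
Event 2: SEND 0->1: VV[0][0]++ -> VV[0]=[1, 0, 0], msg_vec=[1, 0, 0]; VV[1]=max(VV[1],msg_vec) then VV[1][1]++ -> VV[1]=[1, 1, 0]
Event 3: LOCAL 2: VV[2][2]++ -> VV[2]=[0, 0, 2]
Event 4: SEND 1->2: VV[1][1]++ -> VV[1]=[1, 2, 0], msg_vec=[1, 2, 0]; VV[2]=max(VV[2],msg_vec) then VV[2][2]++ -> VV[2]=[1, 2, 3]
Final vectors: VV[0]=[1, 0, 0]; VV[1]=[1, 2, 0]; VV[2]=[1, 2, 3]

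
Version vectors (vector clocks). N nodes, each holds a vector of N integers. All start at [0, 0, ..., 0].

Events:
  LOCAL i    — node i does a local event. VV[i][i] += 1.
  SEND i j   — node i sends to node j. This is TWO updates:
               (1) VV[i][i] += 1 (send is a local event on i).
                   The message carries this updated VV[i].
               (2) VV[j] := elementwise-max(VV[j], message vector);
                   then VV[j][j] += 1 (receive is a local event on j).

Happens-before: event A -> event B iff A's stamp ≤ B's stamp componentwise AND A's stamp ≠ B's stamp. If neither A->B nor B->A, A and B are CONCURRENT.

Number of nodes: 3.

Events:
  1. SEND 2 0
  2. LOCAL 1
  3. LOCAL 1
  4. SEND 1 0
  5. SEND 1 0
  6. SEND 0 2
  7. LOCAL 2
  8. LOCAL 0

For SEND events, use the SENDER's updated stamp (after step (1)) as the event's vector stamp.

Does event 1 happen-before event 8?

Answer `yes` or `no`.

Answer: yes

Derivation:
Initial: VV[0]=[0, 0, 0]
Initial: VV[1]=[0, 0, 0]
Initial: VV[2]=[0, 0, 0]
Event 1: SEND 2->0: VV[2][2]++ -> VV[2]=[0, 0, 1], msg_vec=[0, 0, 1]; VV[0]=max(VV[0],msg_vec) then VV[0][0]++ -> VV[0]=[1, 0, 1]
Event 2: LOCAL 1: VV[1][1]++ -> VV[1]=[0, 1, 0]
Event 3: LOCAL 1: VV[1][1]++ -> VV[1]=[0, 2, 0]
Event 4: SEND 1->0: VV[1][1]++ -> VV[1]=[0, 3, 0], msg_vec=[0, 3, 0]; VV[0]=max(VV[0],msg_vec) then VV[0][0]++ -> VV[0]=[2, 3, 1]
Event 5: SEND 1->0: VV[1][1]++ -> VV[1]=[0, 4, 0], msg_vec=[0, 4, 0]; VV[0]=max(VV[0],msg_vec) then VV[0][0]++ -> VV[0]=[3, 4, 1]
Event 6: SEND 0->2: VV[0][0]++ -> VV[0]=[4, 4, 1], msg_vec=[4, 4, 1]; VV[2]=max(VV[2],msg_vec) then VV[2][2]++ -> VV[2]=[4, 4, 2]
Event 7: LOCAL 2: VV[2][2]++ -> VV[2]=[4, 4, 3]
Event 8: LOCAL 0: VV[0][0]++ -> VV[0]=[5, 4, 1]
Event 1 stamp: [0, 0, 1]
Event 8 stamp: [5, 4, 1]
[0, 0, 1] <= [5, 4, 1]? True. Equal? False. Happens-before: True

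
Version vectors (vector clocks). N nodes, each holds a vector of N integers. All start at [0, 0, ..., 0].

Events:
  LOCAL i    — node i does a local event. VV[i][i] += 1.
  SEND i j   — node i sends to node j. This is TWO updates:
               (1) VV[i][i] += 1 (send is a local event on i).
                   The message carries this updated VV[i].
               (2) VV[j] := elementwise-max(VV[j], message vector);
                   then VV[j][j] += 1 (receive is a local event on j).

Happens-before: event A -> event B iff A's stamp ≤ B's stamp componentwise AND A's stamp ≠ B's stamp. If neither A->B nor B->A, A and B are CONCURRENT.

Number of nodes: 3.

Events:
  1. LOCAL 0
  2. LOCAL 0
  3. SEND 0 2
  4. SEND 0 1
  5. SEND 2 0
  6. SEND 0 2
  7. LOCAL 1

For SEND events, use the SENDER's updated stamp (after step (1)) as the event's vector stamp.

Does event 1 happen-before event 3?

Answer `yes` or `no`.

Answer: yes

Derivation:
Initial: VV[0]=[0, 0, 0]
Initial: VV[1]=[0, 0, 0]
Initial: VV[2]=[0, 0, 0]
Event 1: LOCAL 0: VV[0][0]++ -> VV[0]=[1, 0, 0]
Event 2: LOCAL 0: VV[0][0]++ -> VV[0]=[2, 0, 0]
Event 3: SEND 0->2: VV[0][0]++ -> VV[0]=[3, 0, 0], msg_vec=[3, 0, 0]; VV[2]=max(VV[2],msg_vec) then VV[2][2]++ -> VV[2]=[3, 0, 1]
Event 4: SEND 0->1: VV[0][0]++ -> VV[0]=[4, 0, 0], msg_vec=[4, 0, 0]; VV[1]=max(VV[1],msg_vec) then VV[1][1]++ -> VV[1]=[4, 1, 0]
Event 5: SEND 2->0: VV[2][2]++ -> VV[2]=[3, 0, 2], msg_vec=[3, 0, 2]; VV[0]=max(VV[0],msg_vec) then VV[0][0]++ -> VV[0]=[5, 0, 2]
Event 6: SEND 0->2: VV[0][0]++ -> VV[0]=[6, 0, 2], msg_vec=[6, 0, 2]; VV[2]=max(VV[2],msg_vec) then VV[2][2]++ -> VV[2]=[6, 0, 3]
Event 7: LOCAL 1: VV[1][1]++ -> VV[1]=[4, 2, 0]
Event 1 stamp: [1, 0, 0]
Event 3 stamp: [3, 0, 0]
[1, 0, 0] <= [3, 0, 0]? True. Equal? False. Happens-before: True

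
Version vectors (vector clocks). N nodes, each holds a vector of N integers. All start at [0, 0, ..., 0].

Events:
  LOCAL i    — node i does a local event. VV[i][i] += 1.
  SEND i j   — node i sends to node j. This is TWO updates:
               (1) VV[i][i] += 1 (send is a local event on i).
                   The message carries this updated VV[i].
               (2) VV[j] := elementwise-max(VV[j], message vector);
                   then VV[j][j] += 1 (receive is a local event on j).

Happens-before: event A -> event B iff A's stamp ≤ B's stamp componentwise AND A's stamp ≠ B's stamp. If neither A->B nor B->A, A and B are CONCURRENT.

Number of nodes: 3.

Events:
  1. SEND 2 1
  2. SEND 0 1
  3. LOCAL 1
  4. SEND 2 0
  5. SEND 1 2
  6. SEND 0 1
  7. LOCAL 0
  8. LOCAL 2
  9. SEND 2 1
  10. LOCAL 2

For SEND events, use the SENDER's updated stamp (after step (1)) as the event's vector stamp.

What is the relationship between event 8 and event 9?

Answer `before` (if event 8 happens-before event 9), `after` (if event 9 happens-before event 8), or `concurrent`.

Initial: VV[0]=[0, 0, 0]
Initial: VV[1]=[0, 0, 0]
Initial: VV[2]=[0, 0, 0]
Event 1: SEND 2->1: VV[2][2]++ -> VV[2]=[0, 0, 1], msg_vec=[0, 0, 1]; VV[1]=max(VV[1],msg_vec) then VV[1][1]++ -> VV[1]=[0, 1, 1]
Event 2: SEND 0->1: VV[0][0]++ -> VV[0]=[1, 0, 0], msg_vec=[1, 0, 0]; VV[1]=max(VV[1],msg_vec) then VV[1][1]++ -> VV[1]=[1, 2, 1]
Event 3: LOCAL 1: VV[1][1]++ -> VV[1]=[1, 3, 1]
Event 4: SEND 2->0: VV[2][2]++ -> VV[2]=[0, 0, 2], msg_vec=[0, 0, 2]; VV[0]=max(VV[0],msg_vec) then VV[0][0]++ -> VV[0]=[2, 0, 2]
Event 5: SEND 1->2: VV[1][1]++ -> VV[1]=[1, 4, 1], msg_vec=[1, 4, 1]; VV[2]=max(VV[2],msg_vec) then VV[2][2]++ -> VV[2]=[1, 4, 3]
Event 6: SEND 0->1: VV[0][0]++ -> VV[0]=[3, 0, 2], msg_vec=[3, 0, 2]; VV[1]=max(VV[1],msg_vec) then VV[1][1]++ -> VV[1]=[3, 5, 2]
Event 7: LOCAL 0: VV[0][0]++ -> VV[0]=[4, 0, 2]
Event 8: LOCAL 2: VV[2][2]++ -> VV[2]=[1, 4, 4]
Event 9: SEND 2->1: VV[2][2]++ -> VV[2]=[1, 4, 5], msg_vec=[1, 4, 5]; VV[1]=max(VV[1],msg_vec) then VV[1][1]++ -> VV[1]=[3, 6, 5]
Event 10: LOCAL 2: VV[2][2]++ -> VV[2]=[1, 4, 6]
Event 8 stamp: [1, 4, 4]
Event 9 stamp: [1, 4, 5]
[1, 4, 4] <= [1, 4, 5]? True
[1, 4, 5] <= [1, 4, 4]? False
Relation: before

Answer: before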